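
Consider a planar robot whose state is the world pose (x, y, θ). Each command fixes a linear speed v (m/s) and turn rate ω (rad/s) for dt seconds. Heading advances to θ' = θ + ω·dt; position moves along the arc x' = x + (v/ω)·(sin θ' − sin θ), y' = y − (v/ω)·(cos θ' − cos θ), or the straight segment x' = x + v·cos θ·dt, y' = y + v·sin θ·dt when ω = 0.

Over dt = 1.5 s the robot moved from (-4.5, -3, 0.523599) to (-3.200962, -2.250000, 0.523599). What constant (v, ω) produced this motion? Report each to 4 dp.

Δθ = 0.523599 − 0.523599 = 0.000000
ω = Δθ/dt = 0.000000/1.5 = 0.0000
ω = 0 → v = (Δx·cos θ + Δy·sin θ)/dt = 1.0000

v = 1.0000, ω = 0.0000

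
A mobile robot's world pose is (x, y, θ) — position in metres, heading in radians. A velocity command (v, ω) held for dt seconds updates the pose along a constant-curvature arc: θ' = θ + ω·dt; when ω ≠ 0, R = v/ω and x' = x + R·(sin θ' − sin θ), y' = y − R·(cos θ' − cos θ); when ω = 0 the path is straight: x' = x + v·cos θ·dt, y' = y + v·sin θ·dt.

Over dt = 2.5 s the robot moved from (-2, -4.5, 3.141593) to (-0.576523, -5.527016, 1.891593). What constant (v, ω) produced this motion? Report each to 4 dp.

v = -0.7500, ω = -0.5000

Δθ = 1.891593 − 3.141593 = -1.250000
ω = Δθ/dt = -1.250000/2.5 = -0.5000
R = Δx/(sin θ' − sin θ) = 1.5000
v = R·ω = 1.5000·-0.5000 = -0.7500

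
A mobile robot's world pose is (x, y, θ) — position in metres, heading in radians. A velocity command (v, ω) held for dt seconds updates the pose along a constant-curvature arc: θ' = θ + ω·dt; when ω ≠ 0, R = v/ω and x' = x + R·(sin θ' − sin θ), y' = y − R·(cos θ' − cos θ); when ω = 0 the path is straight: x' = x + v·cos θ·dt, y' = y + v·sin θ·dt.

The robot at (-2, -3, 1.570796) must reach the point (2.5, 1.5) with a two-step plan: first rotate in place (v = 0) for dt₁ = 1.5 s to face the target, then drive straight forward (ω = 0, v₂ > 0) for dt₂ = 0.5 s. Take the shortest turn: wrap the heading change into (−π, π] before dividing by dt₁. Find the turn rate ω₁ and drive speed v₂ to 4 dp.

ω₁ = -0.5236, v₂ = 12.7279

heading to target = atan2(1.5−-3, 2.5−-2) = 0.7854
Δθ = wrap(0.7854 − 1.5708) = -0.7854; ω₁ = Δθ/dt₁ = -0.5236
distance = √((2.5−-2)² + (1.5−-3)²) = 6.3640; v₂ = distance/dt₂ = 12.7279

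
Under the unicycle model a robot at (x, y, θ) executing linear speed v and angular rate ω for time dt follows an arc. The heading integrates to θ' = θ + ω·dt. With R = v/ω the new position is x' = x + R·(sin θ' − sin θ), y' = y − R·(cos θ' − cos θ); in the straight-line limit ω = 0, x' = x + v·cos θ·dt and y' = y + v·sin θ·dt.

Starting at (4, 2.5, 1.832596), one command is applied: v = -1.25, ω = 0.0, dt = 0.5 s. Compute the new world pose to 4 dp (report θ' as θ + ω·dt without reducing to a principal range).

(4.1618, 1.8963, 1.8326)

θ' = 1.8326 + 0.0·0.5 = 1.8326
ω = 0 → straight: x' = 4 + -1.25·cos(1.8326)·0.5 = 4.1618
y' = 2.5 + -1.25·sin(1.8326)·0.5 = 1.8963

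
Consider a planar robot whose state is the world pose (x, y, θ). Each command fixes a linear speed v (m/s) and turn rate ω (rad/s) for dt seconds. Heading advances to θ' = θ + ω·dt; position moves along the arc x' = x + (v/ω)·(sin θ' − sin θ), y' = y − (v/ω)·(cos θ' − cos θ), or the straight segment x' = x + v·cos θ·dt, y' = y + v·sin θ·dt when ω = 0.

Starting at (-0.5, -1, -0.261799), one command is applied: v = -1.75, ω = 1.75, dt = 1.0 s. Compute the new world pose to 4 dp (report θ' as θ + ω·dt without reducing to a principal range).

θ' = -0.2618 + 1.75·1.0 = 1.4882
R = v/ω = -1.75/1.75 = -1.0000
x' = -0.5 + -1.0000·(sin 1.4882 − sin -0.2618) = -1.7554
y' = -1 − -1.0000·(cos 1.4882 − cos -0.2618) = -1.8834

(-1.7554, -1.8834, 1.4882)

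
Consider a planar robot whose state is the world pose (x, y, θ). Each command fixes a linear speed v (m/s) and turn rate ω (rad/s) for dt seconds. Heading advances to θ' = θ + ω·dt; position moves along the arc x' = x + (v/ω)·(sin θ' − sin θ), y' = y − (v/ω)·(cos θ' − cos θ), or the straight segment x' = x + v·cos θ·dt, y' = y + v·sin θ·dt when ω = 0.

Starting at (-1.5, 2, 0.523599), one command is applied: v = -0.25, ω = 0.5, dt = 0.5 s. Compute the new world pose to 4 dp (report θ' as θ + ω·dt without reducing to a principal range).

θ' = 0.5236 + 0.5·0.5 = 0.7736
R = v/ω = -0.25/0.5 = -0.5000
x' = -1.5 + -0.5000·(sin 0.7736 − sin 0.5236) = -1.5994
y' = 2 − -0.5000·(cos 0.7736 − cos 0.5236) = 1.9247

(-1.5994, 1.9247, 0.7736)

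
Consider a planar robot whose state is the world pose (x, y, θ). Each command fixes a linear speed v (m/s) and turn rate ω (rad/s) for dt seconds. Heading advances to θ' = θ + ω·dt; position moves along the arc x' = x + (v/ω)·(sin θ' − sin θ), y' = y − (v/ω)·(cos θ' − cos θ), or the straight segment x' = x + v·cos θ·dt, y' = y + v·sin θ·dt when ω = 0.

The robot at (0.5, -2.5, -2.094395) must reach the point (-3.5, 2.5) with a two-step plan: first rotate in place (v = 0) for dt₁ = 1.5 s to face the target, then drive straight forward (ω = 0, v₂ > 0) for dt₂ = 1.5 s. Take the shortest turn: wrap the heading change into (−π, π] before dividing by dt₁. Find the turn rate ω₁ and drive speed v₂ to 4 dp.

heading to target = atan2(2.5−-2.5, -3.5−0.5) = 2.2455
Δθ = wrap(2.2455 − -2.0944) = -1.9433; ω₁ = Δθ/dt₁ = -1.2955
distance = √((-3.5−0.5)² + (2.5−-2.5)²) = 6.4031; v₂ = distance/dt₂ = 4.2687

ω₁ = -1.2955, v₂ = 4.2687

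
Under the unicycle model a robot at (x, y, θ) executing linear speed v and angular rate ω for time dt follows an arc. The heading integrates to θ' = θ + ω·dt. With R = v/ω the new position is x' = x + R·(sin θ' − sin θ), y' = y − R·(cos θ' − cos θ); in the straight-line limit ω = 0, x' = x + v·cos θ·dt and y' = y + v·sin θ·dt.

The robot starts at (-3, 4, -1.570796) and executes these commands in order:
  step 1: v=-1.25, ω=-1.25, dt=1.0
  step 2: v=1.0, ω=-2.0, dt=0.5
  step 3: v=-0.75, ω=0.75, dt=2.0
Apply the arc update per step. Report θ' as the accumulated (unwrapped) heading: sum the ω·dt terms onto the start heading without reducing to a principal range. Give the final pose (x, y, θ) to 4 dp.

step 1: θ'=-2.8208 (R=1.0000) → pose (-2.3153, 4.9490, -2.8208)
step 2: θ'=-3.8208 (R=-0.5000) → pose (-2.7871, 5.0344, -3.8208)
step 3: θ'=-2.3208 (R=-1.0000) → pose (-1.4272, 5.1309, -2.3208)

(-1.4272, 5.1309, -2.3208)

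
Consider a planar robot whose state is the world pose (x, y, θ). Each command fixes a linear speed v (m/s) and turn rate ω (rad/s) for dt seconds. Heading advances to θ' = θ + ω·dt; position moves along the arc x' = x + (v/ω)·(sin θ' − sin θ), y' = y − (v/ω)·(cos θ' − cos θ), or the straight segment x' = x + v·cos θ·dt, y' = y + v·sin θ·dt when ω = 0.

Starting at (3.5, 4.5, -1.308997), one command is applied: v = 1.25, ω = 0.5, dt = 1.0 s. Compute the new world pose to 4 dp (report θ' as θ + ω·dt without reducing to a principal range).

(4.1058, 3.4215, -0.8090)

θ' = -1.3090 + 0.5·1.0 = -0.8090
R = v/ω = 1.25/0.5 = 2.5000
x' = 3.5 + 2.5000·(sin -0.8090 − sin -1.3090) = 4.1058
y' = 4.5 − 2.5000·(cos -0.8090 − cos -1.3090) = 3.4215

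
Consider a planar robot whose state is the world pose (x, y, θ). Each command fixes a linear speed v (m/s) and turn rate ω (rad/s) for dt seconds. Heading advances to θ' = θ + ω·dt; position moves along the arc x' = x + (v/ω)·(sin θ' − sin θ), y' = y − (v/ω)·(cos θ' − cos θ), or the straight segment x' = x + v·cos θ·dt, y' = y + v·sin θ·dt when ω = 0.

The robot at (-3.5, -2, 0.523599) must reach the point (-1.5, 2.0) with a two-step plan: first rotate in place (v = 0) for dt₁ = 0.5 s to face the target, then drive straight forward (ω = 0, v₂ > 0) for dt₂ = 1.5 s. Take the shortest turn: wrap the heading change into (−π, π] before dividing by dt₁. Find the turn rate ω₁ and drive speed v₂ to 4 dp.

ω₁ = 1.1671, v₂ = 2.9814

heading to target = atan2(2−-2, -1.5−-3.5) = 1.1071
Δθ = wrap(1.1071 − 0.5236) = 0.5835; ω₁ = Δθ/dt₁ = 1.1671
distance = √((-1.5−-3.5)² + (2−-2)²) = 4.4721; v₂ = distance/dt₂ = 2.9814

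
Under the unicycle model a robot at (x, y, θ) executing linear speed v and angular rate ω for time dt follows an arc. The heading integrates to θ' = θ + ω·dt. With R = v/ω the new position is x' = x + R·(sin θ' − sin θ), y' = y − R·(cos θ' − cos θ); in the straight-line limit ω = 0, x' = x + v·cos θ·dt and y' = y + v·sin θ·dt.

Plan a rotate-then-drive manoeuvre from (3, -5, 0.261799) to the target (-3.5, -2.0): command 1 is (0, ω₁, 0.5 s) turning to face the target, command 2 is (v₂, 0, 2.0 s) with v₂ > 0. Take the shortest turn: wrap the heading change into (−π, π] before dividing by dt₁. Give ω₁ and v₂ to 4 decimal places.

heading to target = atan2(-2−-5, -3.5−3) = 2.7092
Δθ = wrap(2.7092 − 0.2618) = 2.4474; ω₁ = Δθ/dt₁ = 4.8948
distance = √((-3.5−3)² + (-2−-5)²) = 7.1589; v₂ = distance/dt₂ = 3.5795

ω₁ = 4.8948, v₂ = 3.5795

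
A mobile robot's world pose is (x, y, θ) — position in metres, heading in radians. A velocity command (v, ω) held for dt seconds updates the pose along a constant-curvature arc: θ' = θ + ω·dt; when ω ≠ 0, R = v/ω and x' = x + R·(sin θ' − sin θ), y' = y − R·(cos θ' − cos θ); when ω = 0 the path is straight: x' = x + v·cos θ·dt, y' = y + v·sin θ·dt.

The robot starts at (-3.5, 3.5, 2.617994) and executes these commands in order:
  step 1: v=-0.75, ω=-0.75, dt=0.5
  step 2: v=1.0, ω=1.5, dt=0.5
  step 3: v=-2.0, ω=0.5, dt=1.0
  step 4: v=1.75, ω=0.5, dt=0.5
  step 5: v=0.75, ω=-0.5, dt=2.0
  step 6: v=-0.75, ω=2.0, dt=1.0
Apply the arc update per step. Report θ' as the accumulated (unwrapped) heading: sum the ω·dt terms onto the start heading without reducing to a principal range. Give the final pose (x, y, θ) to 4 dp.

step 1: θ'=2.2430 (R=1.0000) → pose (-3.2175, 3.2567, 2.2430)
step 2: θ'=2.9930 (R=0.6667) → pose (-3.6405, 3.5009, 2.9930)
step 3: θ'=3.4930 (R=-4.0000) → pose (-1.6714, 3.7012, 3.4930)
step 4: θ'=3.7430 (R=3.5000) → pose (-2.4470, 3.3010, 3.7430)
step 5: θ'=2.7430 (R=-1.5000) → pose (-3.8778, 3.1554, 2.7430)
step 6: θ'=4.7430 (R=-0.3750) → pose (-3.3575, 3.5125, 4.7430)

(-3.3575, 3.5125, 4.7430)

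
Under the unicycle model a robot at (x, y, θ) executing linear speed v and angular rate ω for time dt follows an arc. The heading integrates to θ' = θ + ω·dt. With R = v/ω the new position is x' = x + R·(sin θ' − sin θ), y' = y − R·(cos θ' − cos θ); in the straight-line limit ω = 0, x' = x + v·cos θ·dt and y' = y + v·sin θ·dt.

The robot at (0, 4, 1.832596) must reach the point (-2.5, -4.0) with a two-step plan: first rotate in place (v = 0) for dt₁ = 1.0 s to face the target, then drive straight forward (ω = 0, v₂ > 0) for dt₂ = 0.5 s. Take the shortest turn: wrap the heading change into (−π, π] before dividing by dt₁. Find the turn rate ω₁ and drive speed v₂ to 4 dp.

ω₁ = 2.5769, v₂ = 16.7631

heading to target = atan2(-4−4, -2.5−0) = -1.8737
Δθ = wrap(-1.8737 − 1.8326) = 2.5769; ω₁ = Δθ/dt₁ = 2.5769
distance = √((-2.5−0)² + (-4−4)²) = 8.3815; v₂ = distance/dt₂ = 16.7631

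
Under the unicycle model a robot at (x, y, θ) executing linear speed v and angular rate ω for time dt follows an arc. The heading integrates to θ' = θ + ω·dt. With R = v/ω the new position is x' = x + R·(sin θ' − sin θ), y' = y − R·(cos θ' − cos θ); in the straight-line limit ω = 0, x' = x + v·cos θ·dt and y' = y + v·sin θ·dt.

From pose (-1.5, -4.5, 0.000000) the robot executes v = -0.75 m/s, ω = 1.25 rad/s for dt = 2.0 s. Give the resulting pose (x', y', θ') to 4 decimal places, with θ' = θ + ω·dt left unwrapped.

θ' = 0.0000 + 1.25·2.0 = 2.5000
R = v/ω = -0.75/1.25 = -0.6000
x' = -1.5 + -0.6000·(sin 2.5000 − sin 0.0000) = -1.8591
y' = -4.5 − -0.6000·(cos 2.5000 − cos 0.0000) = -5.5807

(-1.8591, -5.5807, 2.5000)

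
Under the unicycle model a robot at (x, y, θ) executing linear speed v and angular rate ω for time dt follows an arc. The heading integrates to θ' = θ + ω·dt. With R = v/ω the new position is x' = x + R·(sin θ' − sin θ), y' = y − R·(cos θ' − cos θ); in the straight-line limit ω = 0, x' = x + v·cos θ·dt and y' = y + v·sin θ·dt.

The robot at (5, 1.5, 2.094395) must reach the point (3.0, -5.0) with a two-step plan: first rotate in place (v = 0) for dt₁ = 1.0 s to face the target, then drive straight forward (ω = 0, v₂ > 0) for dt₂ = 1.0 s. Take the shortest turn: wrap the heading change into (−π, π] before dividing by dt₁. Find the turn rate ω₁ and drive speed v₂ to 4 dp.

heading to target = atan2(-5−1.5, 3−5) = -1.8693
Δθ = wrap(-1.8693 − 2.0944) = 2.3195; ω₁ = Δθ/dt₁ = 2.3195
distance = √((3−5)² + (-5−1.5)²) = 6.8007; v₂ = distance/dt₂ = 6.8007

ω₁ = 2.3195, v₂ = 6.8007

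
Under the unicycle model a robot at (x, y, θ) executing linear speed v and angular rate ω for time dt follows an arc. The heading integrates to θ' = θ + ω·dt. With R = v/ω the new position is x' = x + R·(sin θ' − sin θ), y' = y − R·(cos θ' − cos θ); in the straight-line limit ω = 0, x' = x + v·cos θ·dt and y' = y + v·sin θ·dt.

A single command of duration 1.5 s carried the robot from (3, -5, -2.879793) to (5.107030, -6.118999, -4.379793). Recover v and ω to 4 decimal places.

v = -1.7500, ω = -1.0000

Δθ = -4.379793 − -2.879793 = -1.500000
ω = Δθ/dt = -1.500000/1.5 = -1.0000
R = Δx/(sin θ' − sin θ) = 1.7500
v = R·ω = 1.7500·-1.0000 = -1.7500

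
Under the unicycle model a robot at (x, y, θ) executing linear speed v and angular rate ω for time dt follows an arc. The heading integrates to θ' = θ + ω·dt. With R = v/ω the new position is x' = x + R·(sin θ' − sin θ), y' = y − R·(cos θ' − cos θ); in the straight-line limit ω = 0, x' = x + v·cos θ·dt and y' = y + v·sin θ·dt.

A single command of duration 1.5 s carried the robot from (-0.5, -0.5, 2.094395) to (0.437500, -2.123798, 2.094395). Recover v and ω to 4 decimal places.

Δθ = 2.094395 − 2.094395 = 0.000000
ω = Δθ/dt = 0.000000/1.5 = 0.0000
ω = 0 → v = (Δx·cos θ + Δy·sin θ)/dt = -1.2500

v = -1.2500, ω = 0.0000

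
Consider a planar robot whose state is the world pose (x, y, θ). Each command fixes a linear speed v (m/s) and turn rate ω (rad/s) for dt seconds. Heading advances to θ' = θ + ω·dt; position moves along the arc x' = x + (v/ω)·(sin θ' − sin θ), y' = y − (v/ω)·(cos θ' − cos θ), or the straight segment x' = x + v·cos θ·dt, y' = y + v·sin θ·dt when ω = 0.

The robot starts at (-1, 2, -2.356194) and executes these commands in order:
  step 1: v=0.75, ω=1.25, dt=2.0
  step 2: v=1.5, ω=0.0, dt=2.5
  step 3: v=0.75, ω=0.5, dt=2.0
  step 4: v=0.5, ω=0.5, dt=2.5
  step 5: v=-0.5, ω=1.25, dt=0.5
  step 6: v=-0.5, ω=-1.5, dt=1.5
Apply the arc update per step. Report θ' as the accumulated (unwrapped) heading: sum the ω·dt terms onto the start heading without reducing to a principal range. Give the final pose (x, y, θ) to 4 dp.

step 1: θ'=0.1438 (R=0.6000) → pose (-0.4897, 0.9819, 0.1438)
step 2: θ'=0.1438 (straight) → pose (3.2215, 1.5193, 0.1438)
step 3: θ'=1.1438 (R=1.5000) → pose (4.3719, 2.3827, 1.1438)
step 4: θ'=2.3938 (R=1.0000) → pose (4.1417, 3.5300, 2.3938)
step 5: θ'=3.0188 (R=-0.4000) → pose (4.3647, 3.4263, 3.0188)
step 6: θ'=0.7688 (R=0.3333) → pose (4.5557, 2.8559, 0.7688)

(4.5557, 2.8559, 0.7688)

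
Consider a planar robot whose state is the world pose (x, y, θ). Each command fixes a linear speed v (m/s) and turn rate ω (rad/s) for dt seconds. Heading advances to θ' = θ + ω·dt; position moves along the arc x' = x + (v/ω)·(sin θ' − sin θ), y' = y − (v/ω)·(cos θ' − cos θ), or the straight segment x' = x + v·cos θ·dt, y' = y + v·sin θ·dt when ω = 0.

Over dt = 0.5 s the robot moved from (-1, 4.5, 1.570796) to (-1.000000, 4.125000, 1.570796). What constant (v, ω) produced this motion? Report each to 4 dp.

Δθ = 1.570796 − 1.570796 = 0.000000
ω = Δθ/dt = 0.000000/0.5 = 0.0000
ω = 0 → v = (Δx·cos θ + Δy·sin θ)/dt = -0.7500

v = -0.7500, ω = 0.0000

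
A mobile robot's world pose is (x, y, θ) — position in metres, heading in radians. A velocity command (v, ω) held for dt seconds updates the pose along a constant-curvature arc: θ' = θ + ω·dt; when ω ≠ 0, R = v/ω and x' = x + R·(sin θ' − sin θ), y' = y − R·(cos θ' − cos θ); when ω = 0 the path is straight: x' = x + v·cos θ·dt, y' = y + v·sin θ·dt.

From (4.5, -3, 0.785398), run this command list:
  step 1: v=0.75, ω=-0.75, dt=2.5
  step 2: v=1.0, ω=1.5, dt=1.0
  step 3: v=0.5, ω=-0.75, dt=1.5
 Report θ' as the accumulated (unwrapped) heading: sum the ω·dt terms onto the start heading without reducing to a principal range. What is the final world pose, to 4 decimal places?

(7.6534, -3.6548, -0.7146)

step 1: θ'=-1.0896 (R=-1.0000) → pose (6.0935, -3.2443, -1.0896)
step 2: θ'=0.4104 (R=0.6667) → pose (6.9505, -3.5470, 0.4104)
step 3: θ'=-0.7146 (R=-0.6667) → pose (7.6534, -3.6548, -0.7146)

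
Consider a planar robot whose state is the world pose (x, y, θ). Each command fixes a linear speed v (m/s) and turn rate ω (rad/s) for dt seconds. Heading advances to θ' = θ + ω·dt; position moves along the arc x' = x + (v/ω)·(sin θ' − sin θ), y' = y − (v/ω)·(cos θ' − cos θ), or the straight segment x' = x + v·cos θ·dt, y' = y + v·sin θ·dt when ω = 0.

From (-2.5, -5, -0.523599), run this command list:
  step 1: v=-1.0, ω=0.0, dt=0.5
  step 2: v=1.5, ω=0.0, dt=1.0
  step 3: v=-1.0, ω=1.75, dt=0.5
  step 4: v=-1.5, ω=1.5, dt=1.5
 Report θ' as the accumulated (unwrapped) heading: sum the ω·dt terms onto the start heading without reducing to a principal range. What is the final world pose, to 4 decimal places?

step 1: θ'=-0.5236 (straight) → pose (-2.9330, -4.7500, -0.5236)
step 2: θ'=-0.5236 (straight) → pose (-1.6340, -5.5000, -0.5236)
step 3: θ'=0.3514 (R=-0.5714) → pose (-2.1164, -5.4584, 0.3514)
step 4: θ'=2.6014 (R=-1.0000) → pose (-2.2865, -7.2549, 2.6014)

(-2.2865, -7.2549, 2.6014)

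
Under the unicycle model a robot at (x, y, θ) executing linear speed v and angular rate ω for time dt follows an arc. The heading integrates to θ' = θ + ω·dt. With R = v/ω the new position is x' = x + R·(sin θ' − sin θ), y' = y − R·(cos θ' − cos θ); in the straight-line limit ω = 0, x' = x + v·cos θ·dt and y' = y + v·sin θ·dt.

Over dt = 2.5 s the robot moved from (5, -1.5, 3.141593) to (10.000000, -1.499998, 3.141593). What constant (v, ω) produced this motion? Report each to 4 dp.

Δθ = 3.141593 − 3.141593 = 0.000000
ω = Δθ/dt = 0.000000/2.5 = 0.0000
ω = 0 → v = (Δx·cos θ + Δy·sin θ)/dt = -2.0000

v = -2.0000, ω = 0.0000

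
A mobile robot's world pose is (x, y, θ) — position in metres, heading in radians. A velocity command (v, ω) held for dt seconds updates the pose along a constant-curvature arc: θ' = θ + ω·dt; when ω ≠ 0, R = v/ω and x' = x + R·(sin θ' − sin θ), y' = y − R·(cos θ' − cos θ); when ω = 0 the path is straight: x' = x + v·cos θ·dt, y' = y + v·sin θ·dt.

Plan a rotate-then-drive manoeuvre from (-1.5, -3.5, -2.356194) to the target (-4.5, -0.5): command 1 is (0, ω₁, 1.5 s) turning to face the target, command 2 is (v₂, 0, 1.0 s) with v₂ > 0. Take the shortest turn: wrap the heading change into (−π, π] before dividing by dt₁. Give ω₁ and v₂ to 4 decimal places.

ω₁ = -1.0472, v₂ = 4.2426

heading to target = atan2(-0.5−-3.5, -4.5−-1.5) = 2.3562
Δθ = wrap(2.3562 − -2.3562) = -1.5708; ω₁ = Δθ/dt₁ = -1.0472
distance = √((-4.5−-1.5)² + (-0.5−-3.5)²) = 4.2426; v₂ = distance/dt₂ = 4.2426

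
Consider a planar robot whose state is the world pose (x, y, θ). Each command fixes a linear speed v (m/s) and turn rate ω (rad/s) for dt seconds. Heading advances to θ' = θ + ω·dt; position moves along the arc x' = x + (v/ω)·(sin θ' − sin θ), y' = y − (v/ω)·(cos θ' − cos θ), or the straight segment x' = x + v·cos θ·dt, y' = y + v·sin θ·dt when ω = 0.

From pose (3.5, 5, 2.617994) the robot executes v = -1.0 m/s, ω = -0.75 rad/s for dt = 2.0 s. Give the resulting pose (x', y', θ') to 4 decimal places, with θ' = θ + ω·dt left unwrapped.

(4.0323, 3.2620, 1.1180)

θ' = 2.6180 + -0.75·2.0 = 1.1180
R = v/ω = -1.0/-0.75 = 1.3333
x' = 3.5 + 1.3333·(sin 1.1180 − sin 2.6180) = 4.0323
y' = 5 − 1.3333·(cos 1.1180 − cos 2.6180) = 3.2620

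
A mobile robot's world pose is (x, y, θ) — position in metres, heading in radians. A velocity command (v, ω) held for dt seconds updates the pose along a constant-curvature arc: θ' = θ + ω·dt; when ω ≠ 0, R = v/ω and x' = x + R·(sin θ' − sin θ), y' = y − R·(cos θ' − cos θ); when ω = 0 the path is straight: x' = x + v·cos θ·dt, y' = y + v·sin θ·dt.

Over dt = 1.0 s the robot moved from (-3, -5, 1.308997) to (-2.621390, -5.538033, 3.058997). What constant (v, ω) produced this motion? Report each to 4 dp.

Δθ = 3.058997 − 1.308997 = 1.750000
ω = Δθ/dt = 1.750000/1.0 = 1.7500
R = −Δy/(cos θ' − cos θ) = -0.4286
v = R·ω = -0.4286·1.7500 = -0.7500

v = -0.7500, ω = 1.7500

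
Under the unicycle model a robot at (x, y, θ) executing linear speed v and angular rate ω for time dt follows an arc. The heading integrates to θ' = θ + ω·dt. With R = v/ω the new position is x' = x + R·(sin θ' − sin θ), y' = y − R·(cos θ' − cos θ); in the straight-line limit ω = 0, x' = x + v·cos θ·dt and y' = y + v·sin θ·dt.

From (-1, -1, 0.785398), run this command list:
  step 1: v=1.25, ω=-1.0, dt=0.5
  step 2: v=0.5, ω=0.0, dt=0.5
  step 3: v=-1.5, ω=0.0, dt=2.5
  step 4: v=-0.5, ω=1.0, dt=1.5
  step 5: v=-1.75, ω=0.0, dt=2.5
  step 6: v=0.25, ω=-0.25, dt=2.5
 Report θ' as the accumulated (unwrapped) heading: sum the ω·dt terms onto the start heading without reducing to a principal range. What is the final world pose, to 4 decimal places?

(-3.1824, -5.9188, 1.1604)

step 1: θ'=0.2854 (R=-1.2500) → pose (-0.4680, -0.6844, 0.2854)
step 2: θ'=0.2854 (straight) → pose (-0.2282, -0.6141, 0.2854)
step 3: θ'=0.2854 (straight) → pose (-3.8265, -1.6698, 0.2854)
step 4: θ'=1.7854 (R=-0.5000) → pose (-4.1742, -2.2561, 1.7854)
step 5: θ'=1.7854 (straight) → pose (-3.2425, -6.5307, 1.7854)
step 6: θ'=1.1604 (R=-1.0000) → pose (-3.1824, -5.9188, 1.1604)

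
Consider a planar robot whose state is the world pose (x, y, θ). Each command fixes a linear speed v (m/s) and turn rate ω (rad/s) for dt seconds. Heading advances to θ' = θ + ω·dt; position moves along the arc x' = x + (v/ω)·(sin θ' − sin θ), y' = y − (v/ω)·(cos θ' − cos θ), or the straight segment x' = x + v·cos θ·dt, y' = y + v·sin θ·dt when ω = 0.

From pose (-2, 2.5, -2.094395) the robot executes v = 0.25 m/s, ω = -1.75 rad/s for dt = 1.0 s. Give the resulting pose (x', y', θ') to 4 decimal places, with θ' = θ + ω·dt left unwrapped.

(-2.2161, 2.4624, -3.8444)

θ' = -2.0944 + -1.75·1.0 = -3.8444
R = v/ω = 0.25/-1.75 = -0.1429
x' = -2 + -0.1429·(sin -3.8444 − sin -2.0944) = -2.2161
y' = 2.5 − -0.1429·(cos -3.8444 − cos -2.0944) = 2.4624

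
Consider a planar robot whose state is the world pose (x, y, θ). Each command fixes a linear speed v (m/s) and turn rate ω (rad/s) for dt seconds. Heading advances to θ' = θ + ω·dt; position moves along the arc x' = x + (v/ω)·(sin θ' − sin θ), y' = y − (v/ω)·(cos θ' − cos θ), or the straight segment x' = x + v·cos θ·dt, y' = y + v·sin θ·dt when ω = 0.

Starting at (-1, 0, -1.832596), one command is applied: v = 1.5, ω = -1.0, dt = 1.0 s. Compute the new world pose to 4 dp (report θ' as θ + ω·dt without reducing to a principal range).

θ' = -1.8326 + -1.0·1.0 = -2.8326
R = v/ω = 1.5/-1.0 = -1.5000
x' = -1 + -1.5000·(sin -2.8326 − sin -1.8326) = -1.9927
y' = 0 − -1.5000·(cos -2.8326 − cos -1.8326) = -1.0407

(-1.9927, -1.0407, -2.8326)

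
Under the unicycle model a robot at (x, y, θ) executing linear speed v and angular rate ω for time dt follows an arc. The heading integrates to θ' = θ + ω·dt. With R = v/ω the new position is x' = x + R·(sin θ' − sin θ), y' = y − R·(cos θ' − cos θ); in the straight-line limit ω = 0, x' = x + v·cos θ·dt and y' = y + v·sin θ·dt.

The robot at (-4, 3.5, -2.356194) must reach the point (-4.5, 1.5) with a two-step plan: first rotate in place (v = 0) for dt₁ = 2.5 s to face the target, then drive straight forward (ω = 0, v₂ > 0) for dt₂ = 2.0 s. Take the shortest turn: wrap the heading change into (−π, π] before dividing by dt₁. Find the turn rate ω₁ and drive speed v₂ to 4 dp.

ω₁ = 0.2162, v₂ = 1.0308

heading to target = atan2(1.5−3.5, -4.5−-4) = -1.8158
Δθ = wrap(-1.8158 − -2.3562) = 0.5404; ω₁ = Δθ/dt₁ = 0.2162
distance = √((-4.5−-4)² + (1.5−3.5)²) = 2.0616; v₂ = distance/dt₂ = 1.0308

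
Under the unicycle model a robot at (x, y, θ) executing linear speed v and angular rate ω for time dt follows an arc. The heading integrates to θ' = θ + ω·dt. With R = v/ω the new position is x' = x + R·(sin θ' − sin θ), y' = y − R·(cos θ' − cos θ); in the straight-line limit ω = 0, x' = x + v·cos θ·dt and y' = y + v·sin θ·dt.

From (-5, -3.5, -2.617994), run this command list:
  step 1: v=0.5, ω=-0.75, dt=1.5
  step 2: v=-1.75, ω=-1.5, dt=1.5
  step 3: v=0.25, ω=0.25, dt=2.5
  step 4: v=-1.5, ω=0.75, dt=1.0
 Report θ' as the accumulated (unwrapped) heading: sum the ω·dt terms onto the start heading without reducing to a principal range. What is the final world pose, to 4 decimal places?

(-5.9360, -6.6114, -4.6180)

step 1: θ'=-3.7430 (R=-0.6667) → pose (-5.7105, -3.4723, -3.7430)
step 2: θ'=-5.9930 (R=1.1667) → pose (-6.0368, -5.5522, -5.9930)
step 3: θ'=-5.3680 (R=1.0000) → pose (-5.5303, -5.2036, -5.3680)
step 4: θ'=-4.6180 (R=-2.0000) → pose (-5.9360, -6.6114, -4.6180)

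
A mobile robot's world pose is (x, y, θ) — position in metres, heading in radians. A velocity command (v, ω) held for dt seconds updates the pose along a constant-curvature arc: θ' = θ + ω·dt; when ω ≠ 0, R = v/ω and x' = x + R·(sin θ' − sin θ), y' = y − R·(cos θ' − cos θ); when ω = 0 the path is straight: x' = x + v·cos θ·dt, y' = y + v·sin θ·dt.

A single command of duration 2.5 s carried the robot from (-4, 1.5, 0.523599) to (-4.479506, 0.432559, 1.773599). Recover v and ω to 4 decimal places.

v = -0.5000, ω = 0.5000

Δθ = 1.773599 − 0.523599 = 1.250000
ω = Δθ/dt = 1.250000/2.5 = 0.5000
R = −Δy/(cos θ' − cos θ) = -1.0000
v = R·ω = -1.0000·0.5000 = -0.5000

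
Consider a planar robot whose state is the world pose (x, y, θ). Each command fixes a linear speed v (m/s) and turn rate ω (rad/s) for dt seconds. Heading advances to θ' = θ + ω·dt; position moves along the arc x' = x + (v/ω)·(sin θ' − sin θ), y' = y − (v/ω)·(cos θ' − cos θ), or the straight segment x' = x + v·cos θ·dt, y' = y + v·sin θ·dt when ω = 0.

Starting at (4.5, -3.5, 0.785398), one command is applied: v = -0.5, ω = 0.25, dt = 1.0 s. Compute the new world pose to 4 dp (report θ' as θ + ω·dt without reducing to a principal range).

θ' = 0.7854 + 0.25·1.0 = 1.0354
R = v/ω = -0.5/0.25 = -2.0000
x' = 4.5 + -2.0000·(sin 1.0354 − sin 0.7854) = 4.1941
y' = -3.5 − -2.0000·(cos 1.0354 − cos 0.7854) = -3.8938

(4.1941, -3.8938, 1.0354)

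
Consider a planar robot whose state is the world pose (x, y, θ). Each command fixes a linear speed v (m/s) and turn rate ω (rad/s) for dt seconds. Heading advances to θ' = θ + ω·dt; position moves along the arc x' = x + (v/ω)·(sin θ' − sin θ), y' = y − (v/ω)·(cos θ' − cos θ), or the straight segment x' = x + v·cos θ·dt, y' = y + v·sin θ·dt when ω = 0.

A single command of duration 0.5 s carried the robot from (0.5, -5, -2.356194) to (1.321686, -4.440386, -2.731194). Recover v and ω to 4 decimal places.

v = -2.0000, ω = -0.7500

Δθ = -2.731194 − -2.356194 = -0.375000
ω = Δθ/dt = -0.375000/0.5 = -0.7500
R = Δx/(sin θ' − sin θ) = 2.6667
v = R·ω = 2.6667·-0.7500 = -2.0000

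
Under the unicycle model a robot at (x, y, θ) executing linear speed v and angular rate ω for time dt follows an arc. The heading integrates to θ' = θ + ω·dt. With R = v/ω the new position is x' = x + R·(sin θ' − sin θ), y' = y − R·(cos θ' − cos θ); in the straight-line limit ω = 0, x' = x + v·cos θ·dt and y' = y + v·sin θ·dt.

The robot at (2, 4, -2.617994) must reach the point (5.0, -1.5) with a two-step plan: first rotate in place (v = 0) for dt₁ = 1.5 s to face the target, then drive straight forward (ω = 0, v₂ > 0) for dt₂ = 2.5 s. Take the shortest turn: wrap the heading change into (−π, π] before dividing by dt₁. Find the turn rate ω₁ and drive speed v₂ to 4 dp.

heading to target = atan2(-1.5−4, 5−2) = -1.0714
Δθ = wrap(-1.0714 − -2.6180) = 1.5465; ω₁ = Δθ/dt₁ = 1.0310
distance = √((5−2)² + (-1.5−4)²) = 6.2650; v₂ = distance/dt₂ = 2.5060

ω₁ = 1.0310, v₂ = 2.5060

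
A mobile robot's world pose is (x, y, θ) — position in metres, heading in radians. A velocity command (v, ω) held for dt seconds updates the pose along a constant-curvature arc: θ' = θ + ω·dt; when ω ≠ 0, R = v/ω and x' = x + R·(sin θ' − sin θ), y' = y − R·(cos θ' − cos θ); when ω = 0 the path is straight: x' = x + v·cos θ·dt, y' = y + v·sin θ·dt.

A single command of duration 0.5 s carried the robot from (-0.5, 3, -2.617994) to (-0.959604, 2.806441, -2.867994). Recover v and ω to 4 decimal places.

v = 1.0000, ω = -0.5000

Δθ = -2.867994 − -2.617994 = -0.250000
ω = Δθ/dt = -0.250000/0.5 = -0.5000
R = Δx/(sin θ' − sin θ) = -2.0000
v = R·ω = -2.0000·-0.5000 = 1.0000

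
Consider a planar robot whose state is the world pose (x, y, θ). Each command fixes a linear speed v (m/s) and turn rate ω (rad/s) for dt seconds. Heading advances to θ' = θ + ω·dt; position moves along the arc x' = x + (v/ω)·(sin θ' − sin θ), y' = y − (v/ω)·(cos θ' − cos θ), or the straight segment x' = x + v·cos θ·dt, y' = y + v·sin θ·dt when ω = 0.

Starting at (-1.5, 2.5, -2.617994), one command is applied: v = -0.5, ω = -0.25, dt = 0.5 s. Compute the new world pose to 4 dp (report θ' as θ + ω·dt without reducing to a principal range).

θ' = -2.6180 + -0.25·0.5 = -2.7430
R = v/ω = -0.5/-0.25 = 2.0000
x' = -1.5 + 2.0000·(sin -2.7430 − sin -2.6180) = -1.2763
y' = 2.5 − 2.0000·(cos -2.7430 − cos -2.6180) = 2.6112

(-1.2763, 2.6112, -2.7430)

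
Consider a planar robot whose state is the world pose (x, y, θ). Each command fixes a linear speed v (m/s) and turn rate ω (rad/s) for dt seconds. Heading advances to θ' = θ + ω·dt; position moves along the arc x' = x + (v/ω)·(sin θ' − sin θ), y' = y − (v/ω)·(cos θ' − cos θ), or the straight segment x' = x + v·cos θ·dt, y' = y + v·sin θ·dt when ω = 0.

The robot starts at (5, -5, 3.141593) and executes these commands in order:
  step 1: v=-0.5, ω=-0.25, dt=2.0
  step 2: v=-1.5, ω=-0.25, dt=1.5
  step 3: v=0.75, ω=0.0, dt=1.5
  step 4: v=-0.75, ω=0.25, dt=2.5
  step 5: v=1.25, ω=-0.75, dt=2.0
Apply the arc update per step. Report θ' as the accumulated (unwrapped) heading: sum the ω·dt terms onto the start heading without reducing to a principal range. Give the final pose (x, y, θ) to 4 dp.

(7.2992, -4.8727, 1.3916)

step 1: θ'=2.6416 (R=2.0000) → pose (5.9589, -5.2448, 2.6416)
step 2: θ'=2.2666 (R=6.0000) → pose (7.6876, -6.6643, 2.2666)
step 3: θ'=2.2666 (straight) → pose (6.9664, -5.8009, 2.2666)
step 4: θ'=2.8916 (R=-3.0000) → pose (8.5269, -6.7846, 2.8916)
step 5: θ'=1.3916 (R=-1.6667) → pose (7.2992, -4.8727, 1.3916)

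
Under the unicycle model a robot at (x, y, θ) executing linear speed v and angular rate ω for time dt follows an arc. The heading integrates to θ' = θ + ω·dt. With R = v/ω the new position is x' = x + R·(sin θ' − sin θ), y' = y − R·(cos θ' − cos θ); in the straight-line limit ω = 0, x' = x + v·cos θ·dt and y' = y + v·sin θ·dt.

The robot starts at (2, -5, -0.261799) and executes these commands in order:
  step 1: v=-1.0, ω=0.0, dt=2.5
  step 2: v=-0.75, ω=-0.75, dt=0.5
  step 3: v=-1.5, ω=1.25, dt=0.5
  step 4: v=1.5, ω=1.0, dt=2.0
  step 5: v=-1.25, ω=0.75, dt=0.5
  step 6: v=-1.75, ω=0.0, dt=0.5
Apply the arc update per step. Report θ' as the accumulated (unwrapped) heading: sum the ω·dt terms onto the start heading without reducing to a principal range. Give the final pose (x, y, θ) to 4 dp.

step 1: θ'=-0.2618 (straight) → pose (-0.4148, -4.3530, -0.2618)
step 2: θ'=-0.6368 (R=1.0000) → pose (-0.7506, -4.1910, -0.6368)
step 3: θ'=-0.0118 (R=-1.2000) → pose (-1.4500, -3.9559, -0.0118)
step 4: θ'=1.9882 (R=1.5000) → pose (-0.0611, -1.8479, 1.9882)
step 5: θ'=2.3632 (R=-1.6667) → pose (0.2923, -2.3590, 2.3632)
step 6: θ'=2.3632 (straight) → pose (0.9153, -2.9734, 2.3632)

(0.9153, -2.9734, 2.3632)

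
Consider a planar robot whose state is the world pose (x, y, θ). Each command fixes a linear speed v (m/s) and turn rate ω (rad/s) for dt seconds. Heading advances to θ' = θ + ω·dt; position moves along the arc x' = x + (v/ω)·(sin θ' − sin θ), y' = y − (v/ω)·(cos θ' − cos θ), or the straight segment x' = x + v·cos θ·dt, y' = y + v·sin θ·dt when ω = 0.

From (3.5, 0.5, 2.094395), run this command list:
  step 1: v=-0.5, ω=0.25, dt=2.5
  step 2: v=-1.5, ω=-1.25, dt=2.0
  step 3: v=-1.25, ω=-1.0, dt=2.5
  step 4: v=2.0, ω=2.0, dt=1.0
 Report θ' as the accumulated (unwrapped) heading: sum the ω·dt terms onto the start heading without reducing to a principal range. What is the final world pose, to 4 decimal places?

(3.4434, -2.1682, -0.2806)

step 1: θ'=2.7194 (R=-2.0000) → pose (4.4125, -0.3244, 2.7194)
step 2: θ'=0.2194 (R=1.2000) → pose (4.1820, -2.5902, 0.2194)
step 3: θ'=-2.2806 (R=1.2500) → pose (2.9618, -0.5556, -2.2806)
step 4: θ'=-0.2806 (R=1.0000) → pose (3.4434, -2.1682, -0.2806)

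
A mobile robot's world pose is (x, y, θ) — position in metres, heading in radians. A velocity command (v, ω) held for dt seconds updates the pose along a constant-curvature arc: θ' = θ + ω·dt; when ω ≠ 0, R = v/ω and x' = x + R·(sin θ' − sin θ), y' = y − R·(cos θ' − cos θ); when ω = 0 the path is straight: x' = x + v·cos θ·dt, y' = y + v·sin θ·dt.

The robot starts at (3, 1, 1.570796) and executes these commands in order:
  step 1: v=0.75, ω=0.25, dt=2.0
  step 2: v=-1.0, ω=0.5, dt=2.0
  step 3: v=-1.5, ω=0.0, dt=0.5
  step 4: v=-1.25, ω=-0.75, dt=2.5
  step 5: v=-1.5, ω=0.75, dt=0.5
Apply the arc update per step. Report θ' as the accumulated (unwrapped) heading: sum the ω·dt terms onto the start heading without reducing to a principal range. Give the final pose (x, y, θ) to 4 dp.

(6.2885, -1.6564, 1.5708)

step 1: θ'=2.0708 (R=3.0000) → pose (2.6327, 2.4383, 2.0708)
step 2: θ'=3.0708 (R=-2.0000) → pose (4.2464, 1.4021, 3.0708)
step 3: θ'=3.0708 (straight) → pose (4.9946, 1.3491, 3.0708)
step 4: θ'=1.1958 (R=1.6667) → pose (6.4275, -0.9239, 1.1958)
step 5: θ'=1.5708 (R=-2.0000) → pose (6.2885, -1.6564, 1.5708)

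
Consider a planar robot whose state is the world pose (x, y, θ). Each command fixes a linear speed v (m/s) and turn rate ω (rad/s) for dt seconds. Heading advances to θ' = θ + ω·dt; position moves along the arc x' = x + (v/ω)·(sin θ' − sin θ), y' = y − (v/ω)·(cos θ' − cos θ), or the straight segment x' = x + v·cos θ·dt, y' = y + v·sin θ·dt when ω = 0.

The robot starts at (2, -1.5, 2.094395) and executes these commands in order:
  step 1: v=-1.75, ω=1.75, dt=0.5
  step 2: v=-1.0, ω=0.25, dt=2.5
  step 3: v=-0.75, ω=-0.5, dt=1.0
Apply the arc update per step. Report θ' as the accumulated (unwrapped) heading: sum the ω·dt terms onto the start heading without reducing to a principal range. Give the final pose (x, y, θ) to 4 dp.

step 1: θ'=2.9694 (R=-1.0000) → pose (2.6947, -1.9852, 2.9694)
step 2: θ'=3.5944 (R=-4.0000) → pose (5.1300, -1.6413, 3.5944)
step 3: θ'=3.0944 (R=1.5000) → pose (5.8570, -1.4918, 3.0944)

(5.8570, -1.4918, 3.0944)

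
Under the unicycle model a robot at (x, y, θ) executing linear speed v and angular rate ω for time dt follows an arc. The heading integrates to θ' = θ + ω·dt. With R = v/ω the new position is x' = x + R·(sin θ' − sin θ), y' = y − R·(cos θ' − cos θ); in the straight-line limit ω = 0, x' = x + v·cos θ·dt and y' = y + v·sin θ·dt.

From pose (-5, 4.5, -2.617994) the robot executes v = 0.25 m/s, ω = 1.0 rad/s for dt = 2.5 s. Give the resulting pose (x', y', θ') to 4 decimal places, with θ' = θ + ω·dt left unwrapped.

θ' = -2.6180 + 1.0·2.5 = -0.1180
R = v/ω = 0.25/1.0 = 0.2500
x' = -5 + 0.2500·(sin -0.1180 − sin -2.6180) = -4.9044
y' = 4.5 − 0.2500·(cos -0.1180 − cos -2.6180) = 4.0352

(-4.9044, 4.0352, -0.1180)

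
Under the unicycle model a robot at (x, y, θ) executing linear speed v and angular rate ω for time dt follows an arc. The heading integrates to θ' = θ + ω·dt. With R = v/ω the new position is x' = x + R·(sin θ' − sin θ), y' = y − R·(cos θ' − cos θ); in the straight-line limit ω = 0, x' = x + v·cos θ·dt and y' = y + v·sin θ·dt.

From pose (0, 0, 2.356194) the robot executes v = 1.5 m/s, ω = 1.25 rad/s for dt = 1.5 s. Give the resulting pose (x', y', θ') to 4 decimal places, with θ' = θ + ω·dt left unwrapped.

θ' = 2.3562 + 1.25·1.5 = 4.2312
R = v/ω = 1.5/1.25 = 1.2000
x' = 0 + 1.2000·(sin 4.2312 − sin 2.3562) = -1.9123
y' = 0 − 1.2000·(cos 4.2312 − cos 2.3562) = -0.2931

(-1.9123, -0.2931, 4.2312)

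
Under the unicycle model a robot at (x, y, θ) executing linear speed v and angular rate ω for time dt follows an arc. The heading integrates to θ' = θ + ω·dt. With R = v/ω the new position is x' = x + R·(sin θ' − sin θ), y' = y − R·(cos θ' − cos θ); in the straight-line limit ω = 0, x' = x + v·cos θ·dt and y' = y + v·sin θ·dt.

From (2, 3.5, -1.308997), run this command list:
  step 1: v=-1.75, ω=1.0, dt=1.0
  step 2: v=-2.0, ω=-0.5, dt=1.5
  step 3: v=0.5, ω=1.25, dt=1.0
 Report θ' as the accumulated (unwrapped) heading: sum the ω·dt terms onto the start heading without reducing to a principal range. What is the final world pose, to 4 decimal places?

(-1.0046, 6.3689, 0.1910)

step 1: θ'=-0.3090 (R=-1.7500) → pose (0.8418, 4.7142, -0.3090)
step 2: θ'=-1.0590 (R=4.0000) → pose (-1.4292, 6.5658, -1.0590)
step 3: θ'=0.1910 (R=0.4000) → pose (-1.0046, 6.3689, 0.1910)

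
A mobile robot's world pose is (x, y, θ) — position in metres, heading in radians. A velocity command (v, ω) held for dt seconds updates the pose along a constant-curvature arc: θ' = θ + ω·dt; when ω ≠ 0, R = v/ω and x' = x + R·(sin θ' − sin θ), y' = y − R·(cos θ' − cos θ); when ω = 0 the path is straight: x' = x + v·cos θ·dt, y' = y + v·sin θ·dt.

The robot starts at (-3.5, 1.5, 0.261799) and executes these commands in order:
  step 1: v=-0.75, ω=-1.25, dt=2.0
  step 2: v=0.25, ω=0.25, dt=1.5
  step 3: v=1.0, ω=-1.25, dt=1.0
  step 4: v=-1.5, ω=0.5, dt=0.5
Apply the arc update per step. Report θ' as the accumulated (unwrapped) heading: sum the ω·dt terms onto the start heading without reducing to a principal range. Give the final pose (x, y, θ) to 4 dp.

(-4.3027, 1.6655, -2.8632)

step 1: θ'=-2.2382 (R=0.6000) → pose (-4.1265, 2.4509, -2.2382)
step 2: θ'=-1.8632 (R=1.0000) → pose (-4.2987, 2.1202, -1.8632)
step 3: θ'=-3.1132 (R=-0.8000) → pose (-5.0420, 1.5512, -3.1132)
step 4: θ'=-2.8632 (R=-3.0000) → pose (-4.3027, 1.6655, -2.8632)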